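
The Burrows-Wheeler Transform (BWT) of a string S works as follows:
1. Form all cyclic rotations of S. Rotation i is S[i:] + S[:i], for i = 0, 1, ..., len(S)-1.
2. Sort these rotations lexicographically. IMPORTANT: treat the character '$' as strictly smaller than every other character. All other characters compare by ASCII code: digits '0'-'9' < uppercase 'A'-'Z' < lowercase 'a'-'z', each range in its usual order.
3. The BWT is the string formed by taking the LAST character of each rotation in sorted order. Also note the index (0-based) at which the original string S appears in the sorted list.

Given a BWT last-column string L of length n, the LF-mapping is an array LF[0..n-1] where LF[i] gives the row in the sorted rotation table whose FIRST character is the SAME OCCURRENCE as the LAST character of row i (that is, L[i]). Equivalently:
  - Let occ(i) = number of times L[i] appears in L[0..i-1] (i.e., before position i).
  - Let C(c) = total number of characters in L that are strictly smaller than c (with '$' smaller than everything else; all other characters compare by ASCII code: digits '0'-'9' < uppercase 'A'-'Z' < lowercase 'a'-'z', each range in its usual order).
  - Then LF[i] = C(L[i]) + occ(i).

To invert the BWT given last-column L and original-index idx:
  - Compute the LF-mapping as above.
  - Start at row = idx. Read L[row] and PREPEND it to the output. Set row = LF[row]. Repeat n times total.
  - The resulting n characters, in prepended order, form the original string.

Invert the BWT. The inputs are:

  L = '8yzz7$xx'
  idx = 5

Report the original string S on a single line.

LF mapping: 2 5 6 7 1 0 3 4
Walk LF starting at row 5, prepending L[row]:
  step 1: row=5, L[5]='$', prepend. Next row=LF[5]=0
  step 2: row=0, L[0]='8', prepend. Next row=LF[0]=2
  step 3: row=2, L[2]='z', prepend. Next row=LF[2]=6
  step 4: row=6, L[6]='x', prepend. Next row=LF[6]=3
  step 5: row=3, L[3]='z', prepend. Next row=LF[3]=7
  step 6: row=7, L[7]='x', prepend. Next row=LF[7]=4
  step 7: row=4, L[4]='7', prepend. Next row=LF[4]=1
  step 8: row=1, L[1]='y', prepend. Next row=LF[1]=5
Reversed output: y7xzxz8$

Answer: y7xzxz8$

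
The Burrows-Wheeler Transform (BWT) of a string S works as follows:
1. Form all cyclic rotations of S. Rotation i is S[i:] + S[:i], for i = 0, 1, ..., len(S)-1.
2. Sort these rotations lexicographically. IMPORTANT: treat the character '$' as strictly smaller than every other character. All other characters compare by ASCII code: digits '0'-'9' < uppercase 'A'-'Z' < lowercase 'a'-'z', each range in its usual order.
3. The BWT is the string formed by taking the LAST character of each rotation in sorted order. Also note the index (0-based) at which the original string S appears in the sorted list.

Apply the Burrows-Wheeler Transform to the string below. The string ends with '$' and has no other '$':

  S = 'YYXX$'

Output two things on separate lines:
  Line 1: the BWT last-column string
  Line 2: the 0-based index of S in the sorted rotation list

All 5 rotations (rotation i = S[i:]+S[:i]):
  rot[0] = YYXX$
  rot[1] = YXX$Y
  rot[2] = XX$YY
  rot[3] = X$YYX
  rot[4] = $YYXX
Sorted (with $ < everything):
  sorted[0] = $YYXX  (last char: 'X')
  sorted[1] = X$YYX  (last char: 'X')
  sorted[2] = XX$YY  (last char: 'Y')
  sorted[3] = YXX$Y  (last char: 'Y')
  sorted[4] = YYXX$  (last char: '$')
Last column: XXYY$
Original string S is at sorted index 4

Answer: XXYY$
4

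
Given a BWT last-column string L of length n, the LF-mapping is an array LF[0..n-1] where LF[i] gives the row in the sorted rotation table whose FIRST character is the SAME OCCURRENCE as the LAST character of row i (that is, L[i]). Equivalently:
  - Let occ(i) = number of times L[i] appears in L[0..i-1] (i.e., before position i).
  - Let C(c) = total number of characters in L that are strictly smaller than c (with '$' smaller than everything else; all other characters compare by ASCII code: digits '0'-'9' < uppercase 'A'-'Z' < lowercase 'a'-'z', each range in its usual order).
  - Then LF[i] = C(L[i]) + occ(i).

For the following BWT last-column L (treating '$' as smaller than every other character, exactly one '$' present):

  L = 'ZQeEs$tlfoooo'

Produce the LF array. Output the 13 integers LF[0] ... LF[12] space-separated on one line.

Char counts: '$':1, 'E':1, 'Q':1, 'Z':1, 'e':1, 'f':1, 'l':1, 'o':4, 's':1, 't':1
C (first-col start): C('$')=0, C('E')=1, C('Q')=2, C('Z')=3, C('e')=4, C('f')=5, C('l')=6, C('o')=7, C('s')=11, C('t')=12
L[0]='Z': occ=0, LF[0]=C('Z')+0=3+0=3
L[1]='Q': occ=0, LF[1]=C('Q')+0=2+0=2
L[2]='e': occ=0, LF[2]=C('e')+0=4+0=4
L[3]='E': occ=0, LF[3]=C('E')+0=1+0=1
L[4]='s': occ=0, LF[4]=C('s')+0=11+0=11
L[5]='$': occ=0, LF[5]=C('$')+0=0+0=0
L[6]='t': occ=0, LF[6]=C('t')+0=12+0=12
L[7]='l': occ=0, LF[7]=C('l')+0=6+0=6
L[8]='f': occ=0, LF[8]=C('f')+0=5+0=5
L[9]='o': occ=0, LF[9]=C('o')+0=7+0=7
L[10]='o': occ=1, LF[10]=C('o')+1=7+1=8
L[11]='o': occ=2, LF[11]=C('o')+2=7+2=9
L[12]='o': occ=3, LF[12]=C('o')+3=7+3=10

Answer: 3 2 4 1 11 0 12 6 5 7 8 9 10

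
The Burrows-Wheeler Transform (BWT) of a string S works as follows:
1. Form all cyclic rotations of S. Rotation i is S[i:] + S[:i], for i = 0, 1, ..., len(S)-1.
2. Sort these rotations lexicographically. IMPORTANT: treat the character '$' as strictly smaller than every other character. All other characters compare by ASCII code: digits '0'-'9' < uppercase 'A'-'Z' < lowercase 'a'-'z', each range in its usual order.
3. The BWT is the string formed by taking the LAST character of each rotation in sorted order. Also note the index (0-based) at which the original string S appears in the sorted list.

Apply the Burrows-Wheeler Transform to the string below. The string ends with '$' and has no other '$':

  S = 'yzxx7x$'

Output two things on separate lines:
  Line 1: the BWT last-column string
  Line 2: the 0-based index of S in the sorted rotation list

Answer: xx7xz$y
5

Derivation:
All 7 rotations (rotation i = S[i:]+S[:i]):
  rot[0] = yzxx7x$
  rot[1] = zxx7x$y
  rot[2] = xx7x$yz
  rot[3] = x7x$yzx
  rot[4] = 7x$yzxx
  rot[5] = x$yzxx7
  rot[6] = $yzxx7x
Sorted (with $ < everything):
  sorted[0] = $yzxx7x  (last char: 'x')
  sorted[1] = 7x$yzxx  (last char: 'x')
  sorted[2] = x$yzxx7  (last char: '7')
  sorted[3] = x7x$yzx  (last char: 'x')
  sorted[4] = xx7x$yz  (last char: 'z')
  sorted[5] = yzxx7x$  (last char: '$')
  sorted[6] = zxx7x$y  (last char: 'y')
Last column: xx7xz$y
Original string S is at sorted index 5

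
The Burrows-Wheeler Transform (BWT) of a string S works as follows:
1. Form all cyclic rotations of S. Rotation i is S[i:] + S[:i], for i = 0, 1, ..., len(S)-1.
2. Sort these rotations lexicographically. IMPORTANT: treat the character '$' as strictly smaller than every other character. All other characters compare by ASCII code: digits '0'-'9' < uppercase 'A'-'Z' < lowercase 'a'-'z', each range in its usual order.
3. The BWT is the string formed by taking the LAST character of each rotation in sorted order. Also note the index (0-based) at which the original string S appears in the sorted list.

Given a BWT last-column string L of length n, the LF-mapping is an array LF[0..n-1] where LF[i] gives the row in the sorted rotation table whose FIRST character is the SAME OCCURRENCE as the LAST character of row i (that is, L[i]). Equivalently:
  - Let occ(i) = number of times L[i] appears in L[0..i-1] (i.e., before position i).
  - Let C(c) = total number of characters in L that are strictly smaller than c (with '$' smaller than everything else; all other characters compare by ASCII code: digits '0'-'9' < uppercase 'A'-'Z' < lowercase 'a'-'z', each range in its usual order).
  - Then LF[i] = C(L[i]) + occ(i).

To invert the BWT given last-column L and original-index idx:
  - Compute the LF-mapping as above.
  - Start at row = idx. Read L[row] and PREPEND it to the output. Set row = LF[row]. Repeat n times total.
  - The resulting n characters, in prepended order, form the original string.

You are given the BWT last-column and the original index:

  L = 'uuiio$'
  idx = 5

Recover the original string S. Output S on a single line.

Answer: uiiou$

Derivation:
LF mapping: 4 5 1 2 3 0
Walk LF starting at row 5, prepending L[row]:
  step 1: row=5, L[5]='$', prepend. Next row=LF[5]=0
  step 2: row=0, L[0]='u', prepend. Next row=LF[0]=4
  step 3: row=4, L[4]='o', prepend. Next row=LF[4]=3
  step 4: row=3, L[3]='i', prepend. Next row=LF[3]=2
  step 5: row=2, L[2]='i', prepend. Next row=LF[2]=1
  step 6: row=1, L[1]='u', prepend. Next row=LF[1]=5
Reversed output: uiiou$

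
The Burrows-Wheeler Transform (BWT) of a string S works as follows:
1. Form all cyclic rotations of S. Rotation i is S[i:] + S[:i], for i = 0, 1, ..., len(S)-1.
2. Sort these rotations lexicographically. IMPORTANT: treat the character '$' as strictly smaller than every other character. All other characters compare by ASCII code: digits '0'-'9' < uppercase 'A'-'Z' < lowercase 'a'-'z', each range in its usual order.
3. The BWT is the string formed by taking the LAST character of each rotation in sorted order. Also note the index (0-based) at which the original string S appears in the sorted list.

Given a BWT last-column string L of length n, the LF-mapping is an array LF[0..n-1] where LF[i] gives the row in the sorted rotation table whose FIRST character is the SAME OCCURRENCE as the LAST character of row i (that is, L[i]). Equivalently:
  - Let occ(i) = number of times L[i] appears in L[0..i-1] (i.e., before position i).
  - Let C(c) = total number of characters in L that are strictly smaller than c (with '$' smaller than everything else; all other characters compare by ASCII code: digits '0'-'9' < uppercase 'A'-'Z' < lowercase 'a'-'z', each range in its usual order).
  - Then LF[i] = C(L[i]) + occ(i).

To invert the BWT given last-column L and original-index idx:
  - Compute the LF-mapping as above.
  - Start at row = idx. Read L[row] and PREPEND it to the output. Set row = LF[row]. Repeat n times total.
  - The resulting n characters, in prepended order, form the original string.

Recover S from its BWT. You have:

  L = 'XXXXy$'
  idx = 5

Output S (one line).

LF mapping: 1 2 3 4 5 0
Walk LF starting at row 5, prepending L[row]:
  step 1: row=5, L[5]='$', prepend. Next row=LF[5]=0
  step 2: row=0, L[0]='X', prepend. Next row=LF[0]=1
  step 3: row=1, L[1]='X', prepend. Next row=LF[1]=2
  step 4: row=2, L[2]='X', prepend. Next row=LF[2]=3
  step 5: row=3, L[3]='X', prepend. Next row=LF[3]=4
  step 6: row=4, L[4]='y', prepend. Next row=LF[4]=5
Reversed output: yXXXX$

Answer: yXXXX$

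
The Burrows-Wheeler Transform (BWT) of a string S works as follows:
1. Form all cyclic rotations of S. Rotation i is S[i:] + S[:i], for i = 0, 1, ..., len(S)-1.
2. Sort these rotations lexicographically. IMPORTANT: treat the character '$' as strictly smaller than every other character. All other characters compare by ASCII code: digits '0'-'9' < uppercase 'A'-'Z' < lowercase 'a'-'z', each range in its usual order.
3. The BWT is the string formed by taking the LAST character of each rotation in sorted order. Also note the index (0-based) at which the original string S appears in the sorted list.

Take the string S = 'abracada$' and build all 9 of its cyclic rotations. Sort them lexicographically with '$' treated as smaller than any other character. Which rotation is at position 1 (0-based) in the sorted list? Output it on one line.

Answer: a$abracad

Derivation:
All 9 rotations (rotation i = S[i:]+S[:i]):
  rot[0] = abracada$
  rot[1] = bracada$a
  rot[2] = racada$ab
  rot[3] = acada$abr
  rot[4] = cada$abra
  rot[5] = ada$abrac
  rot[6] = da$abraca
  rot[7] = a$abracad
  rot[8] = $abracada
Sorted (with $ < everything):
  sorted[0] = $abracada
  sorted[1] = a$abracad
  sorted[2] = abracada$
  sorted[3] = acada$abr
  sorted[4] = ada$abrac
  sorted[5] = bracada$a
  sorted[6] = cada$abra
  sorted[7] = da$abraca
  sorted[8] = racada$ab
sorted[1] = a$abracad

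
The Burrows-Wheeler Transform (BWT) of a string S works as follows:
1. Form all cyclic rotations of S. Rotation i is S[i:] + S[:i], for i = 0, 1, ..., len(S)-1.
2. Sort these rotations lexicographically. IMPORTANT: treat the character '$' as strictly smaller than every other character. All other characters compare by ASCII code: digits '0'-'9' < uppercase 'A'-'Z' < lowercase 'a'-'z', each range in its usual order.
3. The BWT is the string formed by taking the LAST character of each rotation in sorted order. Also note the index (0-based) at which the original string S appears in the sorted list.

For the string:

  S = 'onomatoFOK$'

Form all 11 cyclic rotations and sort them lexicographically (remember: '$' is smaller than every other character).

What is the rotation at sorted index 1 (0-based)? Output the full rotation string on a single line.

Answer: FOK$onomato

Derivation:
All 11 rotations (rotation i = S[i:]+S[:i]):
  rot[0] = onomatoFOK$
  rot[1] = nomatoFOK$o
  rot[2] = omatoFOK$on
  rot[3] = matoFOK$ono
  rot[4] = atoFOK$onom
  rot[5] = toFOK$onoma
  rot[6] = oFOK$onomat
  rot[7] = FOK$onomato
  rot[8] = OK$onomatoF
  rot[9] = K$onomatoFO
  rot[10] = $onomatoFOK
Sorted (with $ < everything):
  sorted[0] = $onomatoFOK
  sorted[1] = FOK$onomato
  sorted[2] = K$onomatoFO
  sorted[3] = OK$onomatoF
  sorted[4] = atoFOK$onom
  sorted[5] = matoFOK$ono
  sorted[6] = nomatoFOK$o
  sorted[7] = oFOK$onomat
  sorted[8] = omatoFOK$on
  sorted[9] = onomatoFOK$
  sorted[10] = toFOK$onoma
sorted[1] = FOK$onomato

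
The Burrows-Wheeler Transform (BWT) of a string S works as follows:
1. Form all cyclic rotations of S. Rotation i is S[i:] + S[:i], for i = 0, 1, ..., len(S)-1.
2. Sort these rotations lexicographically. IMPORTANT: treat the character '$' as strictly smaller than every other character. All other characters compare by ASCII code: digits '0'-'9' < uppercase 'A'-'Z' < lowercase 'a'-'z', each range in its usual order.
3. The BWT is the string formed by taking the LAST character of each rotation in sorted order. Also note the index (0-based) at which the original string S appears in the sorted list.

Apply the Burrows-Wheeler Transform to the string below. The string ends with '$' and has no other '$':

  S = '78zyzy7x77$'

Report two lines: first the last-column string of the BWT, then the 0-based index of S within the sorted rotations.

All 11 rotations (rotation i = S[i:]+S[:i]):
  rot[0] = 78zyzy7x77$
  rot[1] = 8zyzy7x77$7
  rot[2] = zyzy7x77$78
  rot[3] = yzy7x77$78z
  rot[4] = zy7x77$78zy
  rot[5] = y7x77$78zyz
  rot[6] = 7x77$78zyzy
  rot[7] = x77$78zyzy7
  rot[8] = 77$78zyzy7x
  rot[9] = 7$78zyzy7x7
  rot[10] = $78zyzy7x77
Sorted (with $ < everything):
  sorted[0] = $78zyzy7x77  (last char: '7')
  sorted[1] = 7$78zyzy7x7  (last char: '7')
  sorted[2] = 77$78zyzy7x  (last char: 'x')
  sorted[3] = 78zyzy7x77$  (last char: '$')
  sorted[4] = 7x77$78zyzy  (last char: 'y')
  sorted[5] = 8zyzy7x77$7  (last char: '7')
  sorted[6] = x77$78zyzy7  (last char: '7')
  sorted[7] = y7x77$78zyz  (last char: 'z')
  sorted[8] = yzy7x77$78z  (last char: 'z')
  sorted[9] = zy7x77$78zy  (last char: 'y')
  sorted[10] = zyzy7x77$78  (last char: '8')
Last column: 77x$y77zzy8
Original string S is at sorted index 3

Answer: 77x$y77zzy8
3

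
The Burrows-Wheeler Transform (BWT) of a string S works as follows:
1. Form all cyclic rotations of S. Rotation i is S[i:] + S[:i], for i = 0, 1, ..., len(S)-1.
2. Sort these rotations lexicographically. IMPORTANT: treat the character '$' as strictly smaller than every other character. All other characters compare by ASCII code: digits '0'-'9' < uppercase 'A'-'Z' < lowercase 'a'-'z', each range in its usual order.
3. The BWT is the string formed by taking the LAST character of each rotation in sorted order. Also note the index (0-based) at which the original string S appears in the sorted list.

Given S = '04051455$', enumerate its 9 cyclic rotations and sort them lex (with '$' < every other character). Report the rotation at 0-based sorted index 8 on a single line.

Answer: 55$040514

Derivation:
All 9 rotations (rotation i = S[i:]+S[:i]):
  rot[0] = 04051455$
  rot[1] = 4051455$0
  rot[2] = 051455$04
  rot[3] = 51455$040
  rot[4] = 1455$0405
  rot[5] = 455$04051
  rot[6] = 55$040514
  rot[7] = 5$0405145
  rot[8] = $04051455
Sorted (with $ < everything):
  sorted[0] = $04051455
  sorted[1] = 04051455$
  sorted[2] = 051455$04
  sorted[3] = 1455$0405
  sorted[4] = 4051455$0
  sorted[5] = 455$04051
  sorted[6] = 5$0405145
  sorted[7] = 51455$040
  sorted[8] = 55$040514
sorted[8] = 55$040514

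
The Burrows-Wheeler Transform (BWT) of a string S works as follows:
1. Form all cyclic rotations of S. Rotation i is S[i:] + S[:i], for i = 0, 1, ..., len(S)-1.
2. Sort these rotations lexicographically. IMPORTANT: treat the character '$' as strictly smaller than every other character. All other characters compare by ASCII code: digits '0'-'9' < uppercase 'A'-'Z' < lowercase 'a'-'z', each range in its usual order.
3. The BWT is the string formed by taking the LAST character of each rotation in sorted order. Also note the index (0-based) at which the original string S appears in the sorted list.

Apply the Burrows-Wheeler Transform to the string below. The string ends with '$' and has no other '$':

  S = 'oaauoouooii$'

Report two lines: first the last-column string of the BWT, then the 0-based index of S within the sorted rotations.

Answer: ioaio$ouuooa
5

Derivation:
All 12 rotations (rotation i = S[i:]+S[:i]):
  rot[0] = oaauoouooii$
  rot[1] = aauoouooii$o
  rot[2] = auoouooii$oa
  rot[3] = uoouooii$oaa
  rot[4] = oouooii$oaau
  rot[5] = ouooii$oaauo
  rot[6] = uooii$oaauoo
  rot[7] = ooii$oaauoou
  rot[8] = oii$oaauoouo
  rot[9] = ii$oaauoouoo
  rot[10] = i$oaauoouooi
  rot[11] = $oaauoouooii
Sorted (with $ < everything):
  sorted[0] = $oaauoouooii  (last char: 'i')
  sorted[1] = aauoouooii$o  (last char: 'o')
  sorted[2] = auoouooii$oa  (last char: 'a')
  sorted[3] = i$oaauoouooi  (last char: 'i')
  sorted[4] = ii$oaauoouoo  (last char: 'o')
  sorted[5] = oaauoouooii$  (last char: '$')
  sorted[6] = oii$oaauoouo  (last char: 'o')
  sorted[7] = ooii$oaauoou  (last char: 'u')
  sorted[8] = oouooii$oaau  (last char: 'u')
  sorted[9] = ouooii$oaauo  (last char: 'o')
  sorted[10] = uooii$oaauoo  (last char: 'o')
  sorted[11] = uoouooii$oaa  (last char: 'a')
Last column: ioaio$ouuooa
Original string S is at sorted index 5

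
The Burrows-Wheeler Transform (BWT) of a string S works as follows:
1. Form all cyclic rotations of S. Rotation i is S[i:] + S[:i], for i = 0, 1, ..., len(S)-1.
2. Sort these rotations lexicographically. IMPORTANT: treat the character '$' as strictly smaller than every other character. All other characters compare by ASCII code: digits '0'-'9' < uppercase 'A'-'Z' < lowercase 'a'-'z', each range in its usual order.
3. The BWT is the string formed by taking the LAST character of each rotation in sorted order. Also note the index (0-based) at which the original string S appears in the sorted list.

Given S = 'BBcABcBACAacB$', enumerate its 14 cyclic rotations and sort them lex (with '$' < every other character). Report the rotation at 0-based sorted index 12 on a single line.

Answer: cB$BBcABcBACAa

Derivation:
All 14 rotations (rotation i = S[i:]+S[:i]):
  rot[0] = BBcABcBACAacB$
  rot[1] = BcABcBACAacB$B
  rot[2] = cABcBACAacB$BB
  rot[3] = ABcBACAacB$BBc
  rot[4] = BcBACAacB$BBcA
  rot[5] = cBACAacB$BBcAB
  rot[6] = BACAacB$BBcABc
  rot[7] = ACAacB$BBcABcB
  rot[8] = CAacB$BBcABcBA
  rot[9] = AacB$BBcABcBAC
  rot[10] = acB$BBcABcBACA
  rot[11] = cB$BBcABcBACAa
  rot[12] = B$BBcABcBACAac
  rot[13] = $BBcABcBACAacB
Sorted (with $ < everything):
  sorted[0] = $BBcABcBACAacB
  sorted[1] = ABcBACAacB$BBc
  sorted[2] = ACAacB$BBcABcB
  sorted[3] = AacB$BBcABcBAC
  sorted[4] = B$BBcABcBACAac
  sorted[5] = BACAacB$BBcABc
  sorted[6] = BBcABcBACAacB$
  sorted[7] = BcABcBACAacB$B
  sorted[8] = BcBACAacB$BBcA
  sorted[9] = CAacB$BBcABcBA
  sorted[10] = acB$BBcABcBACA
  sorted[11] = cABcBACAacB$BB
  sorted[12] = cB$BBcABcBACAa
  sorted[13] = cBACAacB$BBcAB
sorted[12] = cB$BBcABcBACAa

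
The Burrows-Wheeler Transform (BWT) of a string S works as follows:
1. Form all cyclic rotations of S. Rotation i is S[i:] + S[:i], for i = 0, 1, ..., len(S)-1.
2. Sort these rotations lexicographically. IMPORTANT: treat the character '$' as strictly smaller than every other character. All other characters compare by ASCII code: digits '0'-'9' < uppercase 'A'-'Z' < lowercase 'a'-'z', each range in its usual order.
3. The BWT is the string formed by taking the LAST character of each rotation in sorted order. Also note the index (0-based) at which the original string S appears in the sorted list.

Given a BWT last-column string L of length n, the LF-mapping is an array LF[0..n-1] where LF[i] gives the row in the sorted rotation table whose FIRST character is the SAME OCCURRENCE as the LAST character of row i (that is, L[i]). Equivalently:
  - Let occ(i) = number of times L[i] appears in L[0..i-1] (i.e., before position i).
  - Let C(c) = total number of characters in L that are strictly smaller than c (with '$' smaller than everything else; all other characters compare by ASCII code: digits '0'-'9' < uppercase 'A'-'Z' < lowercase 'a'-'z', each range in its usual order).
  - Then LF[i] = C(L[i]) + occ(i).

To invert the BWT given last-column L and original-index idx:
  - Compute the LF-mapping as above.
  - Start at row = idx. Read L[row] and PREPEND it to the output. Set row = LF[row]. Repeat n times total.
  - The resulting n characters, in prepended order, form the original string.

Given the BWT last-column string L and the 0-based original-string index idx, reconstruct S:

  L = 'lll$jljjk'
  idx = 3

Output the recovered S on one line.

Answer: jljljkll$

Derivation:
LF mapping: 5 6 7 0 1 8 2 3 4
Walk LF starting at row 3, prepending L[row]:
  step 1: row=3, L[3]='$', prepend. Next row=LF[3]=0
  step 2: row=0, L[0]='l', prepend. Next row=LF[0]=5
  step 3: row=5, L[5]='l', prepend. Next row=LF[5]=8
  step 4: row=8, L[8]='k', prepend. Next row=LF[8]=4
  step 5: row=4, L[4]='j', prepend. Next row=LF[4]=1
  step 6: row=1, L[1]='l', prepend. Next row=LF[1]=6
  step 7: row=6, L[6]='j', prepend. Next row=LF[6]=2
  step 8: row=2, L[2]='l', prepend. Next row=LF[2]=7
  step 9: row=7, L[7]='j', prepend. Next row=LF[7]=3
Reversed output: jljljkll$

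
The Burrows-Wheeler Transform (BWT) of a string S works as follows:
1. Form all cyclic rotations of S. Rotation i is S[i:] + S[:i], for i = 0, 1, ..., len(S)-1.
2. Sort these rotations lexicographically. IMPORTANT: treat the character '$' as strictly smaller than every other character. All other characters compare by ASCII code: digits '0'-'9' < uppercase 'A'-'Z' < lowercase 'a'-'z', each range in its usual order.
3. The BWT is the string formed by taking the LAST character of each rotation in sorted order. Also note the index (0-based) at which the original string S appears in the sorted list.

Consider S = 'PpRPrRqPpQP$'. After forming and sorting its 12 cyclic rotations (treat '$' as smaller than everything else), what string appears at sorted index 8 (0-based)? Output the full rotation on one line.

Answer: pQP$PpRPrRqP

Derivation:
All 12 rotations (rotation i = S[i:]+S[:i]):
  rot[0] = PpRPrRqPpQP$
  rot[1] = pRPrRqPpQP$P
  rot[2] = RPrRqPpQP$Pp
  rot[3] = PrRqPpQP$PpR
  rot[4] = rRqPpQP$PpRP
  rot[5] = RqPpQP$PpRPr
  rot[6] = qPpQP$PpRPrR
  rot[7] = PpQP$PpRPrRq
  rot[8] = pQP$PpRPrRqP
  rot[9] = QP$PpRPrRqPp
  rot[10] = P$PpRPrRqPpQ
  rot[11] = $PpRPrRqPpQP
Sorted (with $ < everything):
  sorted[0] = $PpRPrRqPpQP
  sorted[1] = P$PpRPrRqPpQ
  sorted[2] = PpQP$PpRPrRq
  sorted[3] = PpRPrRqPpQP$
  sorted[4] = PrRqPpQP$PpR
  sorted[5] = QP$PpRPrRqPp
  sorted[6] = RPrRqPpQP$Pp
  sorted[7] = RqPpQP$PpRPr
  sorted[8] = pQP$PpRPrRqP
  sorted[9] = pRPrRqPpQP$P
  sorted[10] = qPpQP$PpRPrR
  sorted[11] = rRqPpQP$PpRP
sorted[8] = pQP$PpRPrRqP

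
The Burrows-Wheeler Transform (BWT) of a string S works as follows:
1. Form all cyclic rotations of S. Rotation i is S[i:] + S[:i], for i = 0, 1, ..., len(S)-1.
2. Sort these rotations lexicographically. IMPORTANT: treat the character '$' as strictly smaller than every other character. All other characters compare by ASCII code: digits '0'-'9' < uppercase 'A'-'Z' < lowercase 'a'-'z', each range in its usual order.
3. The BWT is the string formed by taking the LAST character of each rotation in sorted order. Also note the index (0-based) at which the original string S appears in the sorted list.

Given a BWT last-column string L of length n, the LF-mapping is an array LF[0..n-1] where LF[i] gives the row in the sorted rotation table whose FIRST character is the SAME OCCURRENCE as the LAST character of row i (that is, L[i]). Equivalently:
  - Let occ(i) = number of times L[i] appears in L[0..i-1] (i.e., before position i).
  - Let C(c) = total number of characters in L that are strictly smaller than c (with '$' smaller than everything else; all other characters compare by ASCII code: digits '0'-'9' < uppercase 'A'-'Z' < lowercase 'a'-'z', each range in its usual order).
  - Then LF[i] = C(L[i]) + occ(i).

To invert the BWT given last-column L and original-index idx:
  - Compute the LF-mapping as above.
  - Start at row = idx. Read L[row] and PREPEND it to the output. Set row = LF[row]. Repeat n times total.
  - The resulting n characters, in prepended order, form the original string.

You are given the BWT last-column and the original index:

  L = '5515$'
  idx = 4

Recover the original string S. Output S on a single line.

LF mapping: 2 3 1 4 0
Walk LF starting at row 4, prepending L[row]:
  step 1: row=4, L[4]='$', prepend. Next row=LF[4]=0
  step 2: row=0, L[0]='5', prepend. Next row=LF[0]=2
  step 3: row=2, L[2]='1', prepend. Next row=LF[2]=1
  step 4: row=1, L[1]='5', prepend. Next row=LF[1]=3
  step 5: row=3, L[3]='5', prepend. Next row=LF[3]=4
Reversed output: 5515$

Answer: 5515$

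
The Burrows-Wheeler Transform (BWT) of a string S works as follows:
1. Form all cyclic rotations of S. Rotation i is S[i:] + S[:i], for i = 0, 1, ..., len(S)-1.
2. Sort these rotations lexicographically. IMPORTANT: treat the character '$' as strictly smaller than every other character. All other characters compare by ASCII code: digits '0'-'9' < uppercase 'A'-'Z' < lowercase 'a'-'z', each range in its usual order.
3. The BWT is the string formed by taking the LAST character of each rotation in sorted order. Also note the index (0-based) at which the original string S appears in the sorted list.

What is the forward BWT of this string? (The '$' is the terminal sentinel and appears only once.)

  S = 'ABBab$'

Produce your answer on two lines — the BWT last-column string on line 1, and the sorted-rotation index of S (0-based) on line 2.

Answer: b$ABBa
1

Derivation:
All 6 rotations (rotation i = S[i:]+S[:i]):
  rot[0] = ABBab$
  rot[1] = BBab$A
  rot[2] = Bab$AB
  rot[3] = ab$ABB
  rot[4] = b$ABBa
  rot[5] = $ABBab
Sorted (with $ < everything):
  sorted[0] = $ABBab  (last char: 'b')
  sorted[1] = ABBab$  (last char: '$')
  sorted[2] = BBab$A  (last char: 'A')
  sorted[3] = Bab$AB  (last char: 'B')
  sorted[4] = ab$ABB  (last char: 'B')
  sorted[5] = b$ABBa  (last char: 'a')
Last column: b$ABBa
Original string S is at sorted index 1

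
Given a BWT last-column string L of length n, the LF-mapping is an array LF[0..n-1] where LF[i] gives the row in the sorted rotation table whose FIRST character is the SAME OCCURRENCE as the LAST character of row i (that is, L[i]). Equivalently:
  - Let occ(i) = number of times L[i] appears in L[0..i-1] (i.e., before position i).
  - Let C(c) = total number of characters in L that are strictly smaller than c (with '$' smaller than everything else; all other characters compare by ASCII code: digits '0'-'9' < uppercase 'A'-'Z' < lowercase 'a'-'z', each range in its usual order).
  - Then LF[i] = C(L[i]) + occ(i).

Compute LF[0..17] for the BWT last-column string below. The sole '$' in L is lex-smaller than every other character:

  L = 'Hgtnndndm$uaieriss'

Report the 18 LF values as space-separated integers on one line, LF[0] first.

Char counts: '$':1, 'H':1, 'a':1, 'd':2, 'e':1, 'g':1, 'i':2, 'm':1, 'n':3, 'r':1, 's':2, 't':1, 'u':1
C (first-col start): C('$')=0, C('H')=1, C('a')=2, C('d')=3, C('e')=5, C('g')=6, C('i')=7, C('m')=9, C('n')=10, C('r')=13, C('s')=14, C('t')=16, C('u')=17
L[0]='H': occ=0, LF[0]=C('H')+0=1+0=1
L[1]='g': occ=0, LF[1]=C('g')+0=6+0=6
L[2]='t': occ=0, LF[2]=C('t')+0=16+0=16
L[3]='n': occ=0, LF[3]=C('n')+0=10+0=10
L[4]='n': occ=1, LF[4]=C('n')+1=10+1=11
L[5]='d': occ=0, LF[5]=C('d')+0=3+0=3
L[6]='n': occ=2, LF[6]=C('n')+2=10+2=12
L[7]='d': occ=1, LF[7]=C('d')+1=3+1=4
L[8]='m': occ=0, LF[8]=C('m')+0=9+0=9
L[9]='$': occ=0, LF[9]=C('$')+0=0+0=0
L[10]='u': occ=0, LF[10]=C('u')+0=17+0=17
L[11]='a': occ=0, LF[11]=C('a')+0=2+0=2
L[12]='i': occ=0, LF[12]=C('i')+0=7+0=7
L[13]='e': occ=0, LF[13]=C('e')+0=5+0=5
L[14]='r': occ=0, LF[14]=C('r')+0=13+0=13
L[15]='i': occ=1, LF[15]=C('i')+1=7+1=8
L[16]='s': occ=0, LF[16]=C('s')+0=14+0=14
L[17]='s': occ=1, LF[17]=C('s')+1=14+1=15

Answer: 1 6 16 10 11 3 12 4 9 0 17 2 7 5 13 8 14 15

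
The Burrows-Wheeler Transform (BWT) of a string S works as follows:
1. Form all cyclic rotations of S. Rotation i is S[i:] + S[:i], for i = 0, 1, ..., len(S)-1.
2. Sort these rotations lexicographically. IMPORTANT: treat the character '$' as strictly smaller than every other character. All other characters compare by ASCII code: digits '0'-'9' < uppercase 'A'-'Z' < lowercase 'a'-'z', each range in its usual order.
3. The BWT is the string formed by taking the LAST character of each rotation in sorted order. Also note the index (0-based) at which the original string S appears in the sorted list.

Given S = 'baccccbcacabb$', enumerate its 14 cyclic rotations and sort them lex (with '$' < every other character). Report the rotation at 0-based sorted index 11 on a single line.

All 14 rotations (rotation i = S[i:]+S[:i]):
  rot[0] = baccccbcacabb$
  rot[1] = accccbcacabb$b
  rot[2] = ccccbcacabb$ba
  rot[3] = cccbcacabb$bac
  rot[4] = ccbcacabb$bacc
  rot[5] = cbcacabb$baccc
  rot[6] = bcacabb$bacccc
  rot[7] = cacabb$baccccb
  rot[8] = acabb$baccccbc
  rot[9] = cabb$baccccbca
  rot[10] = abb$baccccbcac
  rot[11] = bb$baccccbcaca
  rot[12] = b$baccccbcacab
  rot[13] = $baccccbcacabb
Sorted (with $ < everything):
  sorted[0] = $baccccbcacabb
  sorted[1] = abb$baccccbcac
  sorted[2] = acabb$baccccbc
  sorted[3] = accccbcacabb$b
  sorted[4] = b$baccccbcacab
  sorted[5] = baccccbcacabb$
  sorted[6] = bb$baccccbcaca
  sorted[7] = bcacabb$bacccc
  sorted[8] = cabb$baccccbca
  sorted[9] = cacabb$baccccb
  sorted[10] = cbcacabb$baccc
  sorted[11] = ccbcacabb$bacc
  sorted[12] = cccbcacabb$bac
  sorted[13] = ccccbcacabb$ba
sorted[11] = ccbcacabb$bacc

Answer: ccbcacabb$bacc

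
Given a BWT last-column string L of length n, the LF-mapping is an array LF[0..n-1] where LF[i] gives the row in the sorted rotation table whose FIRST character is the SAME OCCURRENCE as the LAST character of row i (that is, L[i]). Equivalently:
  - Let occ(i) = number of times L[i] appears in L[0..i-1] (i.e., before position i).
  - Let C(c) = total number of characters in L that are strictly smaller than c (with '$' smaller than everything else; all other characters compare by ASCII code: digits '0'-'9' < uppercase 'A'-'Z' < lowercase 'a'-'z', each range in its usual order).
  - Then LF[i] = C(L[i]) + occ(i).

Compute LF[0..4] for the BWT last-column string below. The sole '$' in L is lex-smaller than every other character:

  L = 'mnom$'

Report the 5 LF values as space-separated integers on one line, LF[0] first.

Answer: 1 3 4 2 0

Derivation:
Char counts: '$':1, 'm':2, 'n':1, 'o':1
C (first-col start): C('$')=0, C('m')=1, C('n')=3, C('o')=4
L[0]='m': occ=0, LF[0]=C('m')+0=1+0=1
L[1]='n': occ=0, LF[1]=C('n')+0=3+0=3
L[2]='o': occ=0, LF[2]=C('o')+0=4+0=4
L[3]='m': occ=1, LF[3]=C('m')+1=1+1=2
L[4]='$': occ=0, LF[4]=C('$')+0=0+0=0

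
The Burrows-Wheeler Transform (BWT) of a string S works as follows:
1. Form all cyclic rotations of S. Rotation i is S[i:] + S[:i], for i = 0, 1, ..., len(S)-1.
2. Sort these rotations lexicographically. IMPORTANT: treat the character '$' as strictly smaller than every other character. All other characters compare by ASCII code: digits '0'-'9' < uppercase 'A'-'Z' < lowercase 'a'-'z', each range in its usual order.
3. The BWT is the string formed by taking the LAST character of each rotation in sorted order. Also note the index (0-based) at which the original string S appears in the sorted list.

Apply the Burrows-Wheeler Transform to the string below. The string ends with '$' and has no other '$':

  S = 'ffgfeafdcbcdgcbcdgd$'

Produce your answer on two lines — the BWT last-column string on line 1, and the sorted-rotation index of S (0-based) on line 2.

Answer: deccdgbbgfccfag$fddf
15

Derivation:
All 20 rotations (rotation i = S[i:]+S[:i]):
  rot[0] = ffgfeafdcbcdgcbcdgd$
  rot[1] = fgfeafdcbcdgcbcdgd$f
  rot[2] = gfeafdcbcdgcbcdgd$ff
  rot[3] = feafdcbcdgcbcdgd$ffg
  rot[4] = eafdcbcdgcbcdgd$ffgf
  rot[5] = afdcbcdgcbcdgd$ffgfe
  rot[6] = fdcbcdgcbcdgd$ffgfea
  rot[7] = dcbcdgcbcdgd$ffgfeaf
  rot[8] = cbcdgcbcdgd$ffgfeafd
  rot[9] = bcdgcbcdgd$ffgfeafdc
  rot[10] = cdgcbcdgd$ffgfeafdcb
  rot[11] = dgcbcdgd$ffgfeafdcbc
  rot[12] = gcbcdgd$ffgfeafdcbcd
  rot[13] = cbcdgd$ffgfeafdcbcdg
  rot[14] = bcdgd$ffgfeafdcbcdgc
  rot[15] = cdgd$ffgfeafdcbcdgcb
  rot[16] = dgd$ffgfeafdcbcdgcbc
  rot[17] = gd$ffgfeafdcbcdgcbcd
  rot[18] = d$ffgfeafdcbcdgcbcdg
  rot[19] = $ffgfeafdcbcdgcbcdgd
Sorted (with $ < everything):
  sorted[0] = $ffgfeafdcbcdgcbcdgd  (last char: 'd')
  sorted[1] = afdcbcdgcbcdgd$ffgfe  (last char: 'e')
  sorted[2] = bcdgcbcdgd$ffgfeafdc  (last char: 'c')
  sorted[3] = bcdgd$ffgfeafdcbcdgc  (last char: 'c')
  sorted[4] = cbcdgcbcdgd$ffgfeafd  (last char: 'd')
  sorted[5] = cbcdgd$ffgfeafdcbcdg  (last char: 'g')
  sorted[6] = cdgcbcdgd$ffgfeafdcb  (last char: 'b')
  sorted[7] = cdgd$ffgfeafdcbcdgcb  (last char: 'b')
  sorted[8] = d$ffgfeafdcbcdgcbcdg  (last char: 'g')
  sorted[9] = dcbcdgcbcdgd$ffgfeaf  (last char: 'f')
  sorted[10] = dgcbcdgd$ffgfeafdcbc  (last char: 'c')
  sorted[11] = dgd$ffgfeafdcbcdgcbc  (last char: 'c')
  sorted[12] = eafdcbcdgcbcdgd$ffgf  (last char: 'f')
  sorted[13] = fdcbcdgcbcdgd$ffgfea  (last char: 'a')
  sorted[14] = feafdcbcdgcbcdgd$ffg  (last char: 'g')
  sorted[15] = ffgfeafdcbcdgcbcdgd$  (last char: '$')
  sorted[16] = fgfeafdcbcdgcbcdgd$f  (last char: 'f')
  sorted[17] = gcbcdgd$ffgfeafdcbcd  (last char: 'd')
  sorted[18] = gd$ffgfeafdcbcdgcbcd  (last char: 'd')
  sorted[19] = gfeafdcbcdgcbcdgd$ff  (last char: 'f')
Last column: deccdgbbgfccfag$fddf
Original string S is at sorted index 15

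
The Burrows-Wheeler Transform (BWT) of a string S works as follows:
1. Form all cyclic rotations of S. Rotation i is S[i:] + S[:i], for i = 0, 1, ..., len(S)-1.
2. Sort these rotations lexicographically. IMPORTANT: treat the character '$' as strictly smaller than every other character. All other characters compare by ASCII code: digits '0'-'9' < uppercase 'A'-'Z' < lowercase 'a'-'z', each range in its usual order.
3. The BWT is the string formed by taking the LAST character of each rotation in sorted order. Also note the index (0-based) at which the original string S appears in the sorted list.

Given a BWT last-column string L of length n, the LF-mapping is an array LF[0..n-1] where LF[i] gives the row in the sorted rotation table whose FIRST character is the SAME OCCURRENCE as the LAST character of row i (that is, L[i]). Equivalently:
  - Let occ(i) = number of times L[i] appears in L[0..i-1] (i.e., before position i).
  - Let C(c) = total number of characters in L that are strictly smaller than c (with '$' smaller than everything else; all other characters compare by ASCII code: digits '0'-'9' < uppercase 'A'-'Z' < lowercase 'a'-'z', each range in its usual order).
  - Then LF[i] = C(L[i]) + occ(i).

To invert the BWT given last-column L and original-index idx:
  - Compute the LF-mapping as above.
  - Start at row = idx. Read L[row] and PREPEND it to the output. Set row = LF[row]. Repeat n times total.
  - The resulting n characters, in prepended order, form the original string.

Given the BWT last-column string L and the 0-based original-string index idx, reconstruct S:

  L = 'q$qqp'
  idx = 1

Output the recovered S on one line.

Answer: pqqq$

Derivation:
LF mapping: 2 0 3 4 1
Walk LF starting at row 1, prepending L[row]:
  step 1: row=1, L[1]='$', prepend. Next row=LF[1]=0
  step 2: row=0, L[0]='q', prepend. Next row=LF[0]=2
  step 3: row=2, L[2]='q', prepend. Next row=LF[2]=3
  step 4: row=3, L[3]='q', prepend. Next row=LF[3]=4
  step 5: row=4, L[4]='p', prepend. Next row=LF[4]=1
Reversed output: pqqq$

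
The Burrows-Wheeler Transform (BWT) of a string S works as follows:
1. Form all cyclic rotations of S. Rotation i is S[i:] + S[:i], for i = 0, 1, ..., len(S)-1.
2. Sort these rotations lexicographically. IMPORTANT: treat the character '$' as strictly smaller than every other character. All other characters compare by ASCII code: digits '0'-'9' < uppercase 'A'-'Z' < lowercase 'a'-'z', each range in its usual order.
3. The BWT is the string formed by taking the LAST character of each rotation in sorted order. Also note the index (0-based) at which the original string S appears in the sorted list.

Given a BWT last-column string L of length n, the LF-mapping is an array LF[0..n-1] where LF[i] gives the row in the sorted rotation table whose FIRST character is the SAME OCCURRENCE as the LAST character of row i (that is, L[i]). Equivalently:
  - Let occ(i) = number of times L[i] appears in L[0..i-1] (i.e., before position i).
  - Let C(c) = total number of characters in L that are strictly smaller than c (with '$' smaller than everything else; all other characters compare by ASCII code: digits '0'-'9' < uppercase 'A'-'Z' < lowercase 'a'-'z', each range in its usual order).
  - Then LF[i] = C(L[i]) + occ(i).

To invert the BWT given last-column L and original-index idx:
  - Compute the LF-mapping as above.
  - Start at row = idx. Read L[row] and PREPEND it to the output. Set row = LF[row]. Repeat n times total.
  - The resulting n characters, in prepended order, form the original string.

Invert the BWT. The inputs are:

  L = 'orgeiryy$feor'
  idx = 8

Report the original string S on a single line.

Answer: refrigeryoyo$

Derivation:
LF mapping: 6 8 4 1 5 9 11 12 0 3 2 7 10
Walk LF starting at row 8, prepending L[row]:
  step 1: row=8, L[8]='$', prepend. Next row=LF[8]=0
  step 2: row=0, L[0]='o', prepend. Next row=LF[0]=6
  step 3: row=6, L[6]='y', prepend. Next row=LF[6]=11
  step 4: row=11, L[11]='o', prepend. Next row=LF[11]=7
  step 5: row=7, L[7]='y', prepend. Next row=LF[7]=12
  step 6: row=12, L[12]='r', prepend. Next row=LF[12]=10
  step 7: row=10, L[10]='e', prepend. Next row=LF[10]=2
  step 8: row=2, L[2]='g', prepend. Next row=LF[2]=4
  step 9: row=4, L[4]='i', prepend. Next row=LF[4]=5
  step 10: row=5, L[5]='r', prepend. Next row=LF[5]=9
  step 11: row=9, L[9]='f', prepend. Next row=LF[9]=3
  step 12: row=3, L[3]='e', prepend. Next row=LF[3]=1
  step 13: row=1, L[1]='r', prepend. Next row=LF[1]=8
Reversed output: refrigeryoyo$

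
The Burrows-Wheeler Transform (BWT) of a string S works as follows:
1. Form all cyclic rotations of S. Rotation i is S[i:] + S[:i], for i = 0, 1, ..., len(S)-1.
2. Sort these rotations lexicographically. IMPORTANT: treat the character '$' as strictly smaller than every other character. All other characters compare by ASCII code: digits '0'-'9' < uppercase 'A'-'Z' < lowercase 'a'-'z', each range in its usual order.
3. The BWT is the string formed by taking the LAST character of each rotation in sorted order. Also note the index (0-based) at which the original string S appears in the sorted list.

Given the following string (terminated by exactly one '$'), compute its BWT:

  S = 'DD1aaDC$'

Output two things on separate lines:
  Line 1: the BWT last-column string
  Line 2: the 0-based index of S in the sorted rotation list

All 8 rotations (rotation i = S[i:]+S[:i]):
  rot[0] = DD1aaDC$
  rot[1] = D1aaDC$D
  rot[2] = 1aaDC$DD
  rot[3] = aaDC$DD1
  rot[4] = aDC$DD1a
  rot[5] = DC$DD1aa
  rot[6] = C$DD1aaD
  rot[7] = $DD1aaDC
Sorted (with $ < everything):
  sorted[0] = $DD1aaDC  (last char: 'C')
  sorted[1] = 1aaDC$DD  (last char: 'D')
  sorted[2] = C$DD1aaD  (last char: 'D')
  sorted[3] = D1aaDC$D  (last char: 'D')
  sorted[4] = DC$DD1aa  (last char: 'a')
  sorted[5] = DD1aaDC$  (last char: '$')
  sorted[6] = aDC$DD1a  (last char: 'a')
  sorted[7] = aaDC$DD1  (last char: '1')
Last column: CDDDa$a1
Original string S is at sorted index 5

Answer: CDDDa$a1
5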